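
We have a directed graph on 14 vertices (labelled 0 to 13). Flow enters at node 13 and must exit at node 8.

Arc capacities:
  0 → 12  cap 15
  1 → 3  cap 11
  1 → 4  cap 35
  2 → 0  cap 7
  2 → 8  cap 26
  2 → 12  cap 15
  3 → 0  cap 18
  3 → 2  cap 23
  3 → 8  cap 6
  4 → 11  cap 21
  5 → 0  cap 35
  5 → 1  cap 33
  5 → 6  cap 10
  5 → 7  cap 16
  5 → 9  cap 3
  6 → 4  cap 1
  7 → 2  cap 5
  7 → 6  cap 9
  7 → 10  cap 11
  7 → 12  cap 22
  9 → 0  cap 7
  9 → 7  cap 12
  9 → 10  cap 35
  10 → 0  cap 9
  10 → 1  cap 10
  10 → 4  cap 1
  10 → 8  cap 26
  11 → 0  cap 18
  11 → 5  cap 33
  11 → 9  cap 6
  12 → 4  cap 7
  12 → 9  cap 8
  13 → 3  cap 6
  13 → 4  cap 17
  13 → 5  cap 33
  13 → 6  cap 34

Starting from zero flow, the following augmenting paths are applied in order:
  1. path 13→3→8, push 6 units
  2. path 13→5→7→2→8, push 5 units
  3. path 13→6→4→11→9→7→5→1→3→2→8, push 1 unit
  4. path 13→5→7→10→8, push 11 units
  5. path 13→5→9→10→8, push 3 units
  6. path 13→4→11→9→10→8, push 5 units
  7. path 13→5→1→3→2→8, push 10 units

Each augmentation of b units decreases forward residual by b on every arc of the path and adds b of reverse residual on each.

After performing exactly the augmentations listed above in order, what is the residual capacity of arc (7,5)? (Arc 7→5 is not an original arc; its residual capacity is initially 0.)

after path 1 (13→3→8, push 6): res(7,5)=0
after path 2 (13→5→7→2→8, push 5): res(7,5)=5
after path 3 (13→6→4→11→9→7→5→1→3→2→8, push 1): res(7,5)=4
after path 4 (13→5→7→10→8, push 11): res(7,5)=15
after path 5 (13→5→9→10→8, push 3): res(7,5)=15
after path 6 (13→4→11→9→10→8, push 5): res(7,5)=15
after path 7 (13→5→1→3→2→8, push 10): res(7,5)=15

Residual capacity of (7,5): 15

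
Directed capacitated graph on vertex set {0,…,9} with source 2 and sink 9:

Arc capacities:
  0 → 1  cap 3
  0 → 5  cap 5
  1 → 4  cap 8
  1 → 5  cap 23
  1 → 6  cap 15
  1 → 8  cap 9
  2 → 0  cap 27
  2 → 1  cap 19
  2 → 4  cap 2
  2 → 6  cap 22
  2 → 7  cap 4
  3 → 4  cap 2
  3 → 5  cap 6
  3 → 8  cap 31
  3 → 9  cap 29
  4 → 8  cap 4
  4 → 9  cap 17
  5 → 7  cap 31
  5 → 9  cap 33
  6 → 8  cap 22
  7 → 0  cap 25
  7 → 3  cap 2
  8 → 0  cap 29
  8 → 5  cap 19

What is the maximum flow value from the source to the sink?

Maximum flow value: 45

augment #1: 2→4→9 bottleneck 2, total now 2
augment #2: 2→0→5→9 bottleneck 5, total now 7
augment #3: 2→1→4→9 bottleneck 8, total now 15
augment #4: 2→1→5→9 bottleneck 11, total now 26
augment #5: 2→7→3→9 bottleneck 2, total now 28
augment #6: 2→0→1→5→9 bottleneck 3, total now 31
augment #7: 2→6→8→5→9 bottleneck 14, total now 45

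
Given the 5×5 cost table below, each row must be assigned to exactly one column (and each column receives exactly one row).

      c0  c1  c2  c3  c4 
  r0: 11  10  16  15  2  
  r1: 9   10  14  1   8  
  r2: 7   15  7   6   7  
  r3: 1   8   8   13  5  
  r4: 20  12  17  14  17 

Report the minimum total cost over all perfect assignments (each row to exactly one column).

optimal assignment: row0→col4 (cost 2), row1→col3 (cost 1), row2→col2 (cost 7), row3→col0 (cost 1), row4→col1 (cost 12)
total = 2 + 1 + 7 + 1 + 12 = 23

Minimum assignment cost: 23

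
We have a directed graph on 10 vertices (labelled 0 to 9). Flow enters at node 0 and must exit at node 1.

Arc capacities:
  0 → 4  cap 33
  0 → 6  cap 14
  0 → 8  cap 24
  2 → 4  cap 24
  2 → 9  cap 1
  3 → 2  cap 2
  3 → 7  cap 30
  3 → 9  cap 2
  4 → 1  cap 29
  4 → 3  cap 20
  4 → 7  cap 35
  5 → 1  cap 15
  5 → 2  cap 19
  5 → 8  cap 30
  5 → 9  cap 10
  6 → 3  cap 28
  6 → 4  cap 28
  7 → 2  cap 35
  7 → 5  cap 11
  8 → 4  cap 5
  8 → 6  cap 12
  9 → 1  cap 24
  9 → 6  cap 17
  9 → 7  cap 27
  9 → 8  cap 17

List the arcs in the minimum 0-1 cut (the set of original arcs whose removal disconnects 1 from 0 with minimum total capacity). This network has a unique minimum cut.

Min-cut arcs: {(2,9), (3,9), (4,1), (7,5)} (total capacity 43)

augment #1: 0→4→1 push 29
augment #2: 0→4→3→9→1 push 2
augment #3: 0→4→7→5→1 push 2
augment #4: 0→6→3→2→9→1 push 1
augment #5: 0→6→3→7→5→1 push 9
max flow = 43; residual-reachable set from 0 gives S-side
cut edges (S→T): {(2,9), (3,9), (4,1), (7,5)} total cap 43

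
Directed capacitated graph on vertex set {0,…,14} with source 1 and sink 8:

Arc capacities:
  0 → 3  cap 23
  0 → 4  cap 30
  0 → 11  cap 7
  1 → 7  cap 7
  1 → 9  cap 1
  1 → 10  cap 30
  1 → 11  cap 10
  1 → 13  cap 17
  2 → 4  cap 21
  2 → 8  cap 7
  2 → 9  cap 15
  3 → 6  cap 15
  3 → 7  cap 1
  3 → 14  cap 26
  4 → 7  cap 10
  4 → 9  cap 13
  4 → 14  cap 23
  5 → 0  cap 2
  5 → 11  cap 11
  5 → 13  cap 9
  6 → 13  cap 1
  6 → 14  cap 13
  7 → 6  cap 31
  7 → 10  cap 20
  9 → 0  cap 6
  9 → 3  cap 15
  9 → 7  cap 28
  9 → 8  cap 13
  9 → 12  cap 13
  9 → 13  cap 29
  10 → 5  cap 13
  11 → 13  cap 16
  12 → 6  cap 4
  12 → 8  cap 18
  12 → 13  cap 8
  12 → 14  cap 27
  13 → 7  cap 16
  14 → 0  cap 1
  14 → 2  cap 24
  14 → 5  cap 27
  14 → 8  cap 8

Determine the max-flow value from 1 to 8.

augment #1: 1→9→8 bottleneck 1, total now 1
augment #2: 1→7→6→14→8 bottleneck 7, total now 8
augment #3: 1→13→7→6→14→8 bottleneck 1, total now 9
augment #4: 1→10→5→0→4→9→8 bottleneck 2, total now 11
augment #5: 1→13→7→6→14→2→8 bottleneck 5, total now 16

Maximum flow value: 16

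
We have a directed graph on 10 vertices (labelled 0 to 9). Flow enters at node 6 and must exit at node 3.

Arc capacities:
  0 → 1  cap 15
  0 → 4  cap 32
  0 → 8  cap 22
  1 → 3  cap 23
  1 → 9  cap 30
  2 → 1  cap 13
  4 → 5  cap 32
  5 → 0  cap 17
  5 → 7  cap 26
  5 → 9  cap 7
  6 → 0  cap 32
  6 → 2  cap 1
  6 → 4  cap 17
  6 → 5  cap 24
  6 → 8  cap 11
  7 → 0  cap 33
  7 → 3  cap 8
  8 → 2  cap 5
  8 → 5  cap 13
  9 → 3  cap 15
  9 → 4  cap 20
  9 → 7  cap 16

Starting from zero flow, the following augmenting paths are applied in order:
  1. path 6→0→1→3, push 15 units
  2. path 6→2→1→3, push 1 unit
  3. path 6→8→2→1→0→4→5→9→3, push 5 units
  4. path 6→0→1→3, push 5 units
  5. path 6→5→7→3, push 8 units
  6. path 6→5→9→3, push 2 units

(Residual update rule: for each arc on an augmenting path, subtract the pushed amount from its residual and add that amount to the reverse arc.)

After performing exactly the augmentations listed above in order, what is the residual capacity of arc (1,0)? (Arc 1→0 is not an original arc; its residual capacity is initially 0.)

Residual capacity of (1,0): 15

after path 1 (6→0→1→3, push 15): res(1,0)=15
after path 2 (6→2→1→3, push 1): res(1,0)=15
after path 3 (6→8→2→1→0→4→5→9→3, push 5): res(1,0)=10
after path 4 (6→0→1→3, push 5): res(1,0)=15
after path 5 (6→5→7→3, push 8): res(1,0)=15
after path 6 (6→5→9→3, push 2): res(1,0)=15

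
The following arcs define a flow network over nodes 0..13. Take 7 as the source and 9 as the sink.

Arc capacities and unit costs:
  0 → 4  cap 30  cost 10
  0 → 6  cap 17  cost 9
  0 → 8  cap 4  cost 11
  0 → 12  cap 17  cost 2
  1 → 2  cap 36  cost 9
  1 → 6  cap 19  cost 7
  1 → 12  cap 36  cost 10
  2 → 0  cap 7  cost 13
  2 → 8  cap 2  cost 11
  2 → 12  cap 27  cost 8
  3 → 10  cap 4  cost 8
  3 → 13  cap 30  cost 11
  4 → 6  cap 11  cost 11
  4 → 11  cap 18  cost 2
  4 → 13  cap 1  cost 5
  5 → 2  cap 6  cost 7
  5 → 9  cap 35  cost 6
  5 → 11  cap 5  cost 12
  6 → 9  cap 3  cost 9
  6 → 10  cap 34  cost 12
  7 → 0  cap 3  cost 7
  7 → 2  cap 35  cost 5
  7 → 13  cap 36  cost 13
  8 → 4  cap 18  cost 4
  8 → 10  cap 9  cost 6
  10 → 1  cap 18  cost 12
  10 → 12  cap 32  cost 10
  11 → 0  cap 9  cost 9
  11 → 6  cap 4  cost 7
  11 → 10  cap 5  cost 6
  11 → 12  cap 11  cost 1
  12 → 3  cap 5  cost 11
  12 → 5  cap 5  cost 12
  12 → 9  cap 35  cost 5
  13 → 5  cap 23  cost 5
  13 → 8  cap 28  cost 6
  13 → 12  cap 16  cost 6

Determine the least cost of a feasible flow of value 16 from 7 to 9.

Minimum cost for 16 units: 276

shortest-cost path #1: 7→0→12→9 push 3 @ unit cost 14 (adds 42)
shortest-cost path #2: 7→2→12→9 push 13 @ unit cost 18 (adds 234)
total cost = 276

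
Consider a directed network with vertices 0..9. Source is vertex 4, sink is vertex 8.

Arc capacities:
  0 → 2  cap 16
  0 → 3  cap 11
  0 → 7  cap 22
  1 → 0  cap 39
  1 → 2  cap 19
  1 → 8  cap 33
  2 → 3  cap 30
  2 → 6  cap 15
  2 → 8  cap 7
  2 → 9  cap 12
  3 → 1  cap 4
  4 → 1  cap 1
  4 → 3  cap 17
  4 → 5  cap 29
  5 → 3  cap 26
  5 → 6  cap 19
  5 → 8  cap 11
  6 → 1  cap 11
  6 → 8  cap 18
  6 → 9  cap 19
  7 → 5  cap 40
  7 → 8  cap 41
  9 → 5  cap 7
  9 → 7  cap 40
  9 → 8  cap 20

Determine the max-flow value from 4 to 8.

augment #1: 4→1→8 bottleneck 1, total now 1
augment #2: 4→5→8 bottleneck 11, total now 12
augment #3: 4→3→1→8 bottleneck 4, total now 16
augment #4: 4→5→6→8 bottleneck 18, total now 34

Maximum flow value: 34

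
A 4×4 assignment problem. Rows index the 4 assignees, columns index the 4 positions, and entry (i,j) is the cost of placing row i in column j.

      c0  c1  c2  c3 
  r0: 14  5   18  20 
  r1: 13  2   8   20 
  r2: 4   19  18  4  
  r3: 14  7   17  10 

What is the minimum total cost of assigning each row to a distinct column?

Minimum assignment cost: 27

optimal assignment: row0→col1 (cost 5), row1→col2 (cost 8), row2→col0 (cost 4), row3→col3 (cost 10)
total = 5 + 8 + 4 + 10 = 27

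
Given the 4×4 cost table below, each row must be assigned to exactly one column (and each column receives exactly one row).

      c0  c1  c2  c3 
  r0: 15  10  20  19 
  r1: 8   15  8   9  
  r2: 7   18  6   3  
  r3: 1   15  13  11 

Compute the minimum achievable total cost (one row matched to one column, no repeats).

Minimum assignment cost: 22

optimal assignment: row0→col1 (cost 10), row1→col2 (cost 8), row2→col3 (cost 3), row3→col0 (cost 1)
total = 10 + 8 + 3 + 1 = 22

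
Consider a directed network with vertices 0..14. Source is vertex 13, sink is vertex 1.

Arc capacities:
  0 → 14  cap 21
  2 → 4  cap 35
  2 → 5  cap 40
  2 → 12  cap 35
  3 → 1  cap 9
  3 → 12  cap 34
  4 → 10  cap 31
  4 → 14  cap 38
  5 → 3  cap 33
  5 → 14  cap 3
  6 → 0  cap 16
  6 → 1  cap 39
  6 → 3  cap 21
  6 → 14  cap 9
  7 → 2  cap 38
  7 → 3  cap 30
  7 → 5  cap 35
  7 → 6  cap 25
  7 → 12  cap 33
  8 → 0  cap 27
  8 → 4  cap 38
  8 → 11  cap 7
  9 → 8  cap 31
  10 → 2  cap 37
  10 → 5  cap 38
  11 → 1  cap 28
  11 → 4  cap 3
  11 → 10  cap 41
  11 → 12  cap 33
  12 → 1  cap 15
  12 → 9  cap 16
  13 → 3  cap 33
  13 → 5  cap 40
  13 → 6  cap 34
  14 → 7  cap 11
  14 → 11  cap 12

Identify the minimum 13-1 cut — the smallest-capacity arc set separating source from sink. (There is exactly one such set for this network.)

augment #1: 13→3→1 push 9
augment #2: 13→6→1 push 34
augment #3: 13→3→12→1 push 15
augment #4: 13→5→14→11→1 push 3
augment #5: 13→3→12→9→8→11→1 push 7
augment #6: 13→3→12→9→8→0→14→11→1 push 2
augment #7: 13→5→3→12→9→8→0→14→11→1 push 7
max flow = 77; residual-reachable set from 13 gives S-side
cut edges (S→T): {(3,1), (5,14), (12,1), (12,9), (13,6)} total cap 77

Min-cut arcs: {(3,1), (5,14), (12,1), (12,9), (13,6)} (total capacity 77)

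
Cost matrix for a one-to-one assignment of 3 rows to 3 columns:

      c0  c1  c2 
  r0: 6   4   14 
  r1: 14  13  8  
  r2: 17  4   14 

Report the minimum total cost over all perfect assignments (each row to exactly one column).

Minimum assignment cost: 18

optimal assignment: row0→col0 (cost 6), row1→col2 (cost 8), row2→col1 (cost 4)
total = 6 + 8 + 4 = 18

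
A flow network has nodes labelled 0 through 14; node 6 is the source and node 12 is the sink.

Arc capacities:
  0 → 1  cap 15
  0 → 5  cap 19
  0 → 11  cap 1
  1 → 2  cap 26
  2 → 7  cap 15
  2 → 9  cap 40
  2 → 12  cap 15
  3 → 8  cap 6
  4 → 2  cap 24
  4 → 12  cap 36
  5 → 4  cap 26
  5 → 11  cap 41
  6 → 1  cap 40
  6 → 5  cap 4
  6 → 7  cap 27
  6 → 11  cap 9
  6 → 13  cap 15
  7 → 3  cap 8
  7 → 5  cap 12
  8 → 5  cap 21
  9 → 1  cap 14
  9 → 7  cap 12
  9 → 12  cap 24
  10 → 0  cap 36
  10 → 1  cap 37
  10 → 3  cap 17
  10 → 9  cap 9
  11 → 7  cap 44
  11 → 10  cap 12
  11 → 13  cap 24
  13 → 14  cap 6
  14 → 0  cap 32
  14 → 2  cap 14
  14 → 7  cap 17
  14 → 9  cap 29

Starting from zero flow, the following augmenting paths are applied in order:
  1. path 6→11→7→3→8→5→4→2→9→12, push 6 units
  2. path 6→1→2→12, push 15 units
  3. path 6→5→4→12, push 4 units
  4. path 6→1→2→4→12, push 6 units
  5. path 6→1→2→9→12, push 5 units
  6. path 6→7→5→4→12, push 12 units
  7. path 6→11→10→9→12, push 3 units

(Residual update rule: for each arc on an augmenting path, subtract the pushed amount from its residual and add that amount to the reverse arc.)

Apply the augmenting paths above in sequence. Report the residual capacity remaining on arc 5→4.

after path 1 (6→11→7→3→8→5→4→2→9→12, push 6): res(5,4)=20
after path 2 (6→1→2→12, push 15): res(5,4)=20
after path 3 (6→5→4→12, push 4): res(5,4)=16
after path 4 (6→1→2→4→12, push 6): res(5,4)=16
after path 5 (6→1→2→9→12, push 5): res(5,4)=16
after path 6 (6→7→5→4→12, push 12): res(5,4)=4
after path 7 (6→11→10→9→12, push 3): res(5,4)=4

Residual capacity of (5,4): 4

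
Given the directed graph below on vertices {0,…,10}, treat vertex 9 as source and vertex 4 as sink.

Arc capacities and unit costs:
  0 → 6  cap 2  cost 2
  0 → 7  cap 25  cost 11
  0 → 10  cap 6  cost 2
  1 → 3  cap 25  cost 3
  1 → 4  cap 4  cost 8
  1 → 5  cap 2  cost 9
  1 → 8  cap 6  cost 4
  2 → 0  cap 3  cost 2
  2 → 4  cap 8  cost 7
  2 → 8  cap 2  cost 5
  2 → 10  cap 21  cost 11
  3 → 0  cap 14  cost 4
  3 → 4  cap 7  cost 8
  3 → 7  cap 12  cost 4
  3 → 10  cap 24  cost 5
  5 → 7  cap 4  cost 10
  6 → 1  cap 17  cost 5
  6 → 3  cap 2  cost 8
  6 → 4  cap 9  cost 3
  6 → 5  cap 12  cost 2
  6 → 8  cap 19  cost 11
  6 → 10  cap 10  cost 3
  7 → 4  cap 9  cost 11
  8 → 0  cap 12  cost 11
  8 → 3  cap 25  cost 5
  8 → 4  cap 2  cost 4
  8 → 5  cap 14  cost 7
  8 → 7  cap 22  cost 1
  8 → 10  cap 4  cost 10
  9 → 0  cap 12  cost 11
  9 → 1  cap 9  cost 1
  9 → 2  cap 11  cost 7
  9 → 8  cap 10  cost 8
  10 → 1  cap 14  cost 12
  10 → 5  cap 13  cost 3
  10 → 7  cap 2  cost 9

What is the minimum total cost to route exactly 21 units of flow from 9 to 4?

Minimum cost for 21 units: 260

shortest-cost path #1: 9→1→4 push 4 @ unit cost 9 (adds 36)
shortest-cost path #2: 9→1→8→4 push 2 @ unit cost 9 (adds 18)
shortest-cost path #3: 9→1→3→4 push 3 @ unit cost 12 (adds 36)
shortest-cost path #4: 9→2→4 push 8 @ unit cost 14 (adds 112)
shortest-cost path #5: 9→2→0→6→4 push 2 @ unit cost 14 (adds 28)
shortest-cost path #6: 9→8→1→3→4 push 2 @ unit cost 15 (adds 30)
total cost = 260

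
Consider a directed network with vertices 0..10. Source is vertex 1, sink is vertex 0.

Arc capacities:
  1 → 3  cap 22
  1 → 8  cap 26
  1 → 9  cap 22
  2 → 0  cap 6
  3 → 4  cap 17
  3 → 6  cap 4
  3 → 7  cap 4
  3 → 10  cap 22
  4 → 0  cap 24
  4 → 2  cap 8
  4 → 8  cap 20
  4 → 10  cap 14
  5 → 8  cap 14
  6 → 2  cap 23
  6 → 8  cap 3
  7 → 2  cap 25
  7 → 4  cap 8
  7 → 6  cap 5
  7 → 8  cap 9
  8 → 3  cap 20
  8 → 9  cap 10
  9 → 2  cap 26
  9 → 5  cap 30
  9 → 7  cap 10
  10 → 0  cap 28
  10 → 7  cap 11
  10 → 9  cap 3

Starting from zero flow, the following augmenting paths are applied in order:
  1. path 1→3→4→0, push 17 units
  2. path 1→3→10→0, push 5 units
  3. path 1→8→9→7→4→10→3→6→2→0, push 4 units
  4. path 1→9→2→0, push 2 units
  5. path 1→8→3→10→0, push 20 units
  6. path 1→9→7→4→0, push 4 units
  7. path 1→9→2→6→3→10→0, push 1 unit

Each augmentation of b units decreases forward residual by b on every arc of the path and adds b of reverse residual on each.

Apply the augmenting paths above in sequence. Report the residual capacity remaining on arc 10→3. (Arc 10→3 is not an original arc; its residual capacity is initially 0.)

Residual capacity of (10,3): 22

after path 1 (1→3→4→0, push 17): res(10,3)=0
after path 2 (1→3→10→0, push 5): res(10,3)=5
after path 3 (1→8→9→7→4→10→3→6→2→0, push 4): res(10,3)=1
after path 4 (1→9→2→0, push 2): res(10,3)=1
after path 5 (1→8→3→10→0, push 20): res(10,3)=21
after path 6 (1→9→7→4→0, push 4): res(10,3)=21
after path 7 (1→9→2→6→3→10→0, push 1): res(10,3)=22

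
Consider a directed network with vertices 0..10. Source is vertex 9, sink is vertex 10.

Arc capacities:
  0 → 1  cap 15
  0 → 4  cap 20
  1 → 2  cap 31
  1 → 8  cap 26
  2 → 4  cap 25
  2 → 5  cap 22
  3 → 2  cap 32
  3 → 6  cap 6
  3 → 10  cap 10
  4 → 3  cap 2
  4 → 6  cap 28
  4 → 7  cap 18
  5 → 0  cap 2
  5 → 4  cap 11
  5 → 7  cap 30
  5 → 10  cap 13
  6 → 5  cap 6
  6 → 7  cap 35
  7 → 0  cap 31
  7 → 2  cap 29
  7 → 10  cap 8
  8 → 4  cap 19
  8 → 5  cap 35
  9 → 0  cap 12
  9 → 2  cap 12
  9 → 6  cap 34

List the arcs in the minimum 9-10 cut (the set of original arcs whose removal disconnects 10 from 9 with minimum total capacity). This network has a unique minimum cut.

augment #1: 9→2→5→10 push 12
augment #2: 9→6→5→10 push 1
augment #3: 9→6→7→10 push 8
augment #4: 9→0→4→3→10 push 2
max flow = 23; residual-reachable set from 9 gives S-side
cut edges (S→T): {(4,3), (5,10), (7,10)} total cap 23

Min-cut arcs: {(4,3), (5,10), (7,10)} (total capacity 23)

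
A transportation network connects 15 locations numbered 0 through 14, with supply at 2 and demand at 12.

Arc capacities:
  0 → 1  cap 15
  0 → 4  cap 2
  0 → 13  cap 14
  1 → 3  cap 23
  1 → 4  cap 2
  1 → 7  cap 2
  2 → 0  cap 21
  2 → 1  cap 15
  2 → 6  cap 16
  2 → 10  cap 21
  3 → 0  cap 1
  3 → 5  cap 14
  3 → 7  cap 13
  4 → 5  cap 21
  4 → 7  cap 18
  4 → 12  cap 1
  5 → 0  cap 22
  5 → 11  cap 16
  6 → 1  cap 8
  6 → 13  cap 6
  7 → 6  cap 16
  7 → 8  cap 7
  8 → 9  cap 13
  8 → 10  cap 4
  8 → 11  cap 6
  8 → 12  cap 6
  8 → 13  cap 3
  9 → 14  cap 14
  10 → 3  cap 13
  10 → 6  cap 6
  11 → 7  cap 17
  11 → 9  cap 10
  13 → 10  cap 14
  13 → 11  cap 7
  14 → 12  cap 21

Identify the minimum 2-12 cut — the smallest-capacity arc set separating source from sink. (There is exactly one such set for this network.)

augment #1: 2→0→4→12 push 1
augment #2: 2→1→7→8→12 push 2
augment #3: 2→0→4→7→8→12 push 1
augment #4: 2→1→3→7→8→12 push 3
augment #5: 2→0→13→11→9→14→12 push 7
augment #6: 2→1→3→5→11→9→14→12 push 3
augment #7: 2→1→3→7→8→9→14→12 push 1
max flow = 18; residual-reachable set from 2 gives S-side
cut edges (S→T): {(4,12), (7,8), (11,9)} total cap 18

Min-cut arcs: {(4,12), (7,8), (11,9)} (total capacity 18)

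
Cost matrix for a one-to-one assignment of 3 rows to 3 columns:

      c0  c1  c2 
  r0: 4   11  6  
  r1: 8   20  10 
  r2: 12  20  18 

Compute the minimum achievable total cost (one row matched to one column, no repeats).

optimal assignment: row0→col1 (cost 11), row1→col2 (cost 10), row2→col0 (cost 12)
total = 11 + 10 + 12 = 33

Minimum assignment cost: 33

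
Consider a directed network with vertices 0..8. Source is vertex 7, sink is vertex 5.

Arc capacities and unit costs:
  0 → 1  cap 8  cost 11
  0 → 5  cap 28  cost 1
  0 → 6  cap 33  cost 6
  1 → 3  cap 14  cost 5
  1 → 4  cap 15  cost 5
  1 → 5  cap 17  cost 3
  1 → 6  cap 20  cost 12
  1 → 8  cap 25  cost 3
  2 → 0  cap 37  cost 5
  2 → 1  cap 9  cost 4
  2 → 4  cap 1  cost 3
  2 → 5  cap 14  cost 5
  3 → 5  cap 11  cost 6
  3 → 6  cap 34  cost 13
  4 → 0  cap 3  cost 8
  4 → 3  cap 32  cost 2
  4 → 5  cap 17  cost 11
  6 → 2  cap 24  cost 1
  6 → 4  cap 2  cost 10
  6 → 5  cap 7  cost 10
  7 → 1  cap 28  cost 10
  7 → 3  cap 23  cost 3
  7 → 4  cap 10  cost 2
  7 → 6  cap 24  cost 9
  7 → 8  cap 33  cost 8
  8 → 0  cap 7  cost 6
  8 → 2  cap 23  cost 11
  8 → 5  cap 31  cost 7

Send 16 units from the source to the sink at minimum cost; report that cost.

shortest-cost path #1: 7→3→5 push 11 @ unit cost 9 (adds 99)
shortest-cost path #2: 7→4→0→5 push 3 @ unit cost 11 (adds 33)
shortest-cost path #3: 7→1→5 push 2 @ unit cost 13 (adds 26)
total cost = 158

Minimum cost for 16 units: 158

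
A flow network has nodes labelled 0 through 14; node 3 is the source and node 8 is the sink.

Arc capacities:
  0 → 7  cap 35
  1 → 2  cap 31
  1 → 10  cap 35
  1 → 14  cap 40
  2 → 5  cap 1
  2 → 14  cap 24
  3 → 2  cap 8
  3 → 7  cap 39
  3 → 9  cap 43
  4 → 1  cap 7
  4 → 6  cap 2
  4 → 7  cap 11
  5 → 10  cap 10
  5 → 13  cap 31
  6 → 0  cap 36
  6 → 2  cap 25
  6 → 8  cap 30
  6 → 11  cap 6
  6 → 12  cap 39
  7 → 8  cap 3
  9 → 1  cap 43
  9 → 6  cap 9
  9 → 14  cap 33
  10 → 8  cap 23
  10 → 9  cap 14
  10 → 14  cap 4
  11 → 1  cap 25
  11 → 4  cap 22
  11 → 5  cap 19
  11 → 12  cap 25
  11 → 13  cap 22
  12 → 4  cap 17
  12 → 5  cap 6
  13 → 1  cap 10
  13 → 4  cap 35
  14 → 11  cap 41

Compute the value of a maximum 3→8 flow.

augment #1: 3→7→8 bottleneck 3, total now 3
augment #2: 3→9→6→8 bottleneck 9, total now 12
augment #3: 3→2→5→10→8 bottleneck 1, total now 13
augment #4: 3→9→1→10→8 bottleneck 22, total now 35
augment #5: 3→2→14→11→4→6→8 bottleneck 2, total now 37

Maximum flow value: 37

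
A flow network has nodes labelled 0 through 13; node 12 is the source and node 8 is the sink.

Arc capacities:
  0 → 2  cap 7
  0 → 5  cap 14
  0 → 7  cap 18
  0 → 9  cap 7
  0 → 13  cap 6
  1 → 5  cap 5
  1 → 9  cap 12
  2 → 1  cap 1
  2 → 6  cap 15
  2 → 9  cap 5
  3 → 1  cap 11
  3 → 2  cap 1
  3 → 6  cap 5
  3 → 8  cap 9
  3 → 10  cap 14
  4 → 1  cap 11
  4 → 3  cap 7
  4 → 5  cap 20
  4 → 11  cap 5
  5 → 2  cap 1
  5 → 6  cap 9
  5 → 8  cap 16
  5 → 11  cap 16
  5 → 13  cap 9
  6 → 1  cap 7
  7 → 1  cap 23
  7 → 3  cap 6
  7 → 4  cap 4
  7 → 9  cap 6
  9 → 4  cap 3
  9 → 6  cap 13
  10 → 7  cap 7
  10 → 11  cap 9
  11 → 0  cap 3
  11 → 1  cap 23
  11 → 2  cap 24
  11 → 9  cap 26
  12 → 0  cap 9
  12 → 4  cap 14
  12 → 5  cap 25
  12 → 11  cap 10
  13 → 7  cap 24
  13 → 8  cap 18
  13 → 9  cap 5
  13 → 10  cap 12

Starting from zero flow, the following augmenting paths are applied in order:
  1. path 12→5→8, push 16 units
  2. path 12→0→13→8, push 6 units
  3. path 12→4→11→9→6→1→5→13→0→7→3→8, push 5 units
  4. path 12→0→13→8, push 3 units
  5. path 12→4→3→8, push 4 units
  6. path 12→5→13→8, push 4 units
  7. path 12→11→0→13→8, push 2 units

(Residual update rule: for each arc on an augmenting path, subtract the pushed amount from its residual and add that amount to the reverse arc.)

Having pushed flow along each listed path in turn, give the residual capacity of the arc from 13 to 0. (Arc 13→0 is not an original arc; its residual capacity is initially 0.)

Residual capacity of (13,0): 6

after path 1 (12→5→8, push 16): res(13,0)=0
after path 2 (12→0→13→8, push 6): res(13,0)=6
after path 3 (12→4→11→9→6→1→5→13→0→7→3→8, push 5): res(13,0)=1
after path 4 (12→0→13→8, push 3): res(13,0)=4
after path 5 (12→4→3→8, push 4): res(13,0)=4
after path 6 (12→5→13→8, push 4): res(13,0)=4
after path 7 (12→11→0→13→8, push 2): res(13,0)=6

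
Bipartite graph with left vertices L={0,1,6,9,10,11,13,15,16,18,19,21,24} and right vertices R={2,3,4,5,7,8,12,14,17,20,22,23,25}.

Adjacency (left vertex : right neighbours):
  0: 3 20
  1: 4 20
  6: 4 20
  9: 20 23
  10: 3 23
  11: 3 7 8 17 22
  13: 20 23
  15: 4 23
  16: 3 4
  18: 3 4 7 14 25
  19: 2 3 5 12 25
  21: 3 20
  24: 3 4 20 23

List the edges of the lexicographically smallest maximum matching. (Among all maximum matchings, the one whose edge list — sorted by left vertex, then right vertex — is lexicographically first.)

Lex-smallest maximum matching: {(0,3), (1,4), (6,20), (9,23), (11,7), (18,14), (19,2)}

|M| = 7 (so the lex-smallest maximum matching has 7 edges)
process left vertices in ascending order; for each, take the smallest-labelled available neighbour that still permits 7 edges overall, or leave it unmatched if none does
lex-smallest matching: {0-3, 1-4, 6-20, 9-23, 11-7, 18-14, 19-2}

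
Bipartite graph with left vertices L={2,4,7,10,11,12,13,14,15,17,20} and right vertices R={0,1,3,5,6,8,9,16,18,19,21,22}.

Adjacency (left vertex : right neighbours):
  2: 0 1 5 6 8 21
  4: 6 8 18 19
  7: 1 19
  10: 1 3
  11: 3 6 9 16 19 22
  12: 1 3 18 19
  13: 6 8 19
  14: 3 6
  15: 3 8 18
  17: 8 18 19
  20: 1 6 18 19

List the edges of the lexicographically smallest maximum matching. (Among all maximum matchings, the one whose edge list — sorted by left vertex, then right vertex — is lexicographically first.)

Lex-smallest maximum matching: {(2,0), (4,6), (7,1), (10,3), (11,9), (12,18), (13,8), (17,19)}

|M| = 8 (so the lex-smallest maximum matching has 8 edges)
process left vertices in ascending order; for each, take the smallest-labelled available neighbour that still permits 8 edges overall, or leave it unmatched if none does
lex-smallest matching: {2-0, 4-6, 7-1, 10-3, 11-9, 12-18, 13-8, 17-19}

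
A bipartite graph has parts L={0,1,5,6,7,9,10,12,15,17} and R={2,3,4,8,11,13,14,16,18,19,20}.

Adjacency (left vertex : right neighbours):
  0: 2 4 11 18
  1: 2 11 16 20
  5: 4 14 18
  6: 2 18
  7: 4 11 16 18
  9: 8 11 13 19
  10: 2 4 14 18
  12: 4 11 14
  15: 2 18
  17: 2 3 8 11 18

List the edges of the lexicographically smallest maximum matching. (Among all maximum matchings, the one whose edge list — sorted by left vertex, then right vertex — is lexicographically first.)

|M| = 9 (so the lex-smallest maximum matching has 9 edges)
process left vertices in ascending order; for each, take the smallest-labelled available neighbour that still permits 9 edges overall, or leave it unmatched if none does
lex-smallest matching: {0-2, 1-20, 5-4, 6-18, 7-16, 9-8, 10-14, 12-11, 17-3}

Lex-smallest maximum matching: {(0,2), (1,20), (5,4), (6,18), (7,16), (9,8), (10,14), (12,11), (17,3)}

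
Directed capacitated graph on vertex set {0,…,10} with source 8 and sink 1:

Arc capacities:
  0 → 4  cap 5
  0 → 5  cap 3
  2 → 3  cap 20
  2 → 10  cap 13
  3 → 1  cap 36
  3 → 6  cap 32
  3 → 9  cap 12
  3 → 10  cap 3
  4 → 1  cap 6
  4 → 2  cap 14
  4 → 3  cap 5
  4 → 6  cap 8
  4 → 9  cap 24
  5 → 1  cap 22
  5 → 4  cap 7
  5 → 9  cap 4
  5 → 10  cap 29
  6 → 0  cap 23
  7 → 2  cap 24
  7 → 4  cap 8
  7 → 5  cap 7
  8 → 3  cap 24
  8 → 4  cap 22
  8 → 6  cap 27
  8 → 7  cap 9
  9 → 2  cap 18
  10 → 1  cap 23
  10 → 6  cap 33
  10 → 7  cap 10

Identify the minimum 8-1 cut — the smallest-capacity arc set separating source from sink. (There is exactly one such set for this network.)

Min-cut arcs: {(0,4), (0,5), (8,3), (8,4), (8,7)} (total capacity 63)

augment #1: 8→3→1 push 24
augment #2: 8→4→1 push 6
augment #3: 8→4→3→1 push 5
augment #4: 8→7→5→1 push 7
augment #5: 8→4→2→3→1 push 7
augment #6: 8→4→2→10→1 push 4
augment #7: 8→6→0→5→1 push 3
augment #8: 8→7→2→10→1 push 2
augment #9: 8→6→0→4→2→10→1 push 3
augment #10: 8→6→0→4→9→2→10→1 push 2
max flow = 63; residual-reachable set from 8 gives S-side
cut edges (S→T): {(0,4), (0,5), (8,3), (8,4), (8,7)} total cap 63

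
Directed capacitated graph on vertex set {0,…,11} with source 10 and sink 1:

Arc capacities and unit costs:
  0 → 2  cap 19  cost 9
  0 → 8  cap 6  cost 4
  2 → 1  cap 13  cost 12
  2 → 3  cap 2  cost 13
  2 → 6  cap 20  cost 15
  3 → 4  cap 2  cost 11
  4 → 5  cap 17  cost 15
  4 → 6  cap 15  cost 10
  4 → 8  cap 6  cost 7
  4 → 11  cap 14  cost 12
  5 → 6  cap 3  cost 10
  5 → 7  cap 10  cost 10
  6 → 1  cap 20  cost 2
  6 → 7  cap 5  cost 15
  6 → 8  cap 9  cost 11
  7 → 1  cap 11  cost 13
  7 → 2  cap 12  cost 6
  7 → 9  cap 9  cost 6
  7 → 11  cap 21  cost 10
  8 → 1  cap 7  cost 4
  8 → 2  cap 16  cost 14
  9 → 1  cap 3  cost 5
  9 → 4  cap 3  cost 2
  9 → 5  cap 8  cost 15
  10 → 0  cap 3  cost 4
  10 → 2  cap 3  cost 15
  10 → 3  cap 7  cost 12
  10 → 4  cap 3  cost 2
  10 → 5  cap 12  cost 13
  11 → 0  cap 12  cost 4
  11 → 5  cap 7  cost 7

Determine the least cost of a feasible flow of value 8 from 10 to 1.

shortest-cost path #1: 10→0→8→1 push 3 @ unit cost 12 (adds 36)
shortest-cost path #2: 10→4→8→1 push 3 @ unit cost 13 (adds 39)
shortest-cost path #3: 10→5→6→1 push 2 @ unit cost 25 (adds 50)
total cost = 125

Minimum cost for 8 units: 125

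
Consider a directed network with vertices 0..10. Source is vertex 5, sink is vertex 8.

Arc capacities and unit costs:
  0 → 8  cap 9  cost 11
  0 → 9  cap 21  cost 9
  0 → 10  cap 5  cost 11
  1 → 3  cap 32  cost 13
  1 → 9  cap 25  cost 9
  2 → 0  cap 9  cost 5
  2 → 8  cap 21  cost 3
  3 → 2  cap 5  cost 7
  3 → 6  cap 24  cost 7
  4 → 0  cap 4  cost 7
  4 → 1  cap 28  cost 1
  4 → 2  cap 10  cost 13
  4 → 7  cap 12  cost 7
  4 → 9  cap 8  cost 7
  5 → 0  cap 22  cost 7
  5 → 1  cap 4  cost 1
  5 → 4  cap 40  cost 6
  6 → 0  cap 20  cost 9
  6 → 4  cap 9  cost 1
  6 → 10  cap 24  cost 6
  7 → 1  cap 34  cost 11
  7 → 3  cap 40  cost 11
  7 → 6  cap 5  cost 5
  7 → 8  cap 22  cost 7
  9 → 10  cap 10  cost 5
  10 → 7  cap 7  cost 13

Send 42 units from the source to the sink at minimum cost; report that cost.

shortest-cost path #1: 5→0→8 push 9 @ unit cost 18 (adds 162)
shortest-cost path #2: 5→4→7→8 push 12 @ unit cost 20 (adds 240)
shortest-cost path #3: 5→4→2→8 push 10 @ unit cost 22 (adds 220)
shortest-cost path #4: 5→1→3→2→8 push 4 @ unit cost 24 (adds 96)
shortest-cost path #5: 5→4→1→3→2→8 push 1 @ unit cost 30 (adds 30)
shortest-cost path #6: 5→0→10→7→8 push 5 @ unit cost 38 (adds 190)
shortest-cost path #7: 5→4→9→10→7→8 push 1 @ unit cost 38 (adds 38)
total cost = 976

Minimum cost for 42 units: 976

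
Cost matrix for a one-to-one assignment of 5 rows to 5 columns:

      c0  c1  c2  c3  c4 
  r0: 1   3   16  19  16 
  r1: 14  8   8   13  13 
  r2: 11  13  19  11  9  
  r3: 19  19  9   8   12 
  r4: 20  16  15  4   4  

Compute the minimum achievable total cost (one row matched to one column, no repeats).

optimal assignment: row0→col0 (cost 1), row1→col1 (cost 8), row2→col4 (cost 9), row3→col2 (cost 9), row4→col3 (cost 4)
total = 1 + 8 + 9 + 9 + 4 = 31

Minimum assignment cost: 31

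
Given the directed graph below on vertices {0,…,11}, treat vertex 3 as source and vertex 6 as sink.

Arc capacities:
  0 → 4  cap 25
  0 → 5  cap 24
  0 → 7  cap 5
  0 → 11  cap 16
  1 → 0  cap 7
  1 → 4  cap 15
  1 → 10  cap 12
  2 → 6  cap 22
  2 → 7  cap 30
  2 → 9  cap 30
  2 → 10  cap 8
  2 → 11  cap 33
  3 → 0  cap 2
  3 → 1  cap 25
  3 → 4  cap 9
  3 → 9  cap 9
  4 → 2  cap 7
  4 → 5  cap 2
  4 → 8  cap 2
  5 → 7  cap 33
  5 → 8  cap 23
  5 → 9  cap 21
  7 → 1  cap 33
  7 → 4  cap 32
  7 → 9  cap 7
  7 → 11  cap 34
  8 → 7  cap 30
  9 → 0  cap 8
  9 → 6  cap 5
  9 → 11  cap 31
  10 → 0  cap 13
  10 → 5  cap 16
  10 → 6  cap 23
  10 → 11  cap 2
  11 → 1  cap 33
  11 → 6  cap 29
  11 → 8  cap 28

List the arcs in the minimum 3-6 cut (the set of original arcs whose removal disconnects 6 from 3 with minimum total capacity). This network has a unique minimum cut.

augment #1: 3→9→6 push 5
augment #2: 3→0→11→6 push 2
augment #3: 3→1→10→6 push 12
augment #4: 3→4→2→6 push 7
augment #5: 3→9→11→6 push 4
augment #6: 3→1→0→11→6 push 7
augment #7: 3→4→5→7→11→6 push 2
augment #8: 3→1→4→8→7→11→6 push 2
max flow = 41; residual-reachable set from 3 gives S-side
cut edges (S→T): {(1,0), (1,10), (3,0), (3,9), (4,2), (4,5), (4,8)} total cap 41

Min-cut arcs: {(1,0), (1,10), (3,0), (3,9), (4,2), (4,5), (4,8)} (total capacity 41)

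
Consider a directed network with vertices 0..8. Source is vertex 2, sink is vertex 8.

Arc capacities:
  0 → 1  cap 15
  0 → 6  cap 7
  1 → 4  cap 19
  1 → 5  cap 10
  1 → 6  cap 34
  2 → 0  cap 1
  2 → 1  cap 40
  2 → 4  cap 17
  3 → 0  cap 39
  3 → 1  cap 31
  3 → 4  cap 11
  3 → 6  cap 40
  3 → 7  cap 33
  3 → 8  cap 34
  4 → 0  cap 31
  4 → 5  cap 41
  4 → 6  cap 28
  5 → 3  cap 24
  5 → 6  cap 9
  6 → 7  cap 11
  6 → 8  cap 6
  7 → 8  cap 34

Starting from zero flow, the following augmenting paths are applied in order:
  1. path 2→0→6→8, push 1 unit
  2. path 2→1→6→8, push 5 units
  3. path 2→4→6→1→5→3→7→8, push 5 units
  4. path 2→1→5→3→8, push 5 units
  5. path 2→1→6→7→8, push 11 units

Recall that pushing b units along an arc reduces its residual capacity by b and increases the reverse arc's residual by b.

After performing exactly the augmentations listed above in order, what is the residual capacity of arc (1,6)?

Residual capacity of (1,6): 23

after path 1 (2→0→6→8, push 1): res(1,6)=34
after path 2 (2→1→6→8, push 5): res(1,6)=29
after path 3 (2→4→6→1→5→3→7→8, push 5): res(1,6)=34
after path 4 (2→1→5→3→8, push 5): res(1,6)=34
after path 5 (2→1→6→7→8, push 11): res(1,6)=23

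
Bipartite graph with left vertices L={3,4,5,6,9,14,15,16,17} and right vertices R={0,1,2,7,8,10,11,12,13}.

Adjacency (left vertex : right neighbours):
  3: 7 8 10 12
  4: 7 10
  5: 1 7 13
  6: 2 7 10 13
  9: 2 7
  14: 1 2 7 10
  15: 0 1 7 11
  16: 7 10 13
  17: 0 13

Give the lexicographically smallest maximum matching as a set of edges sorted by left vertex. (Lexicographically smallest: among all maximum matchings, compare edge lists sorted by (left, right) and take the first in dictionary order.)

Lex-smallest maximum matching: {(3,8), (4,7), (5,1), (6,2), (14,10), (15,11), (16,13), (17,0)}

|M| = 8 (so the lex-smallest maximum matching has 8 edges)
process left vertices in ascending order; for each, take the smallest-labelled available neighbour that still permits 8 edges overall, or leave it unmatched if none does
lex-smallest matching: {3-8, 4-7, 5-1, 6-2, 14-10, 15-11, 16-13, 17-0}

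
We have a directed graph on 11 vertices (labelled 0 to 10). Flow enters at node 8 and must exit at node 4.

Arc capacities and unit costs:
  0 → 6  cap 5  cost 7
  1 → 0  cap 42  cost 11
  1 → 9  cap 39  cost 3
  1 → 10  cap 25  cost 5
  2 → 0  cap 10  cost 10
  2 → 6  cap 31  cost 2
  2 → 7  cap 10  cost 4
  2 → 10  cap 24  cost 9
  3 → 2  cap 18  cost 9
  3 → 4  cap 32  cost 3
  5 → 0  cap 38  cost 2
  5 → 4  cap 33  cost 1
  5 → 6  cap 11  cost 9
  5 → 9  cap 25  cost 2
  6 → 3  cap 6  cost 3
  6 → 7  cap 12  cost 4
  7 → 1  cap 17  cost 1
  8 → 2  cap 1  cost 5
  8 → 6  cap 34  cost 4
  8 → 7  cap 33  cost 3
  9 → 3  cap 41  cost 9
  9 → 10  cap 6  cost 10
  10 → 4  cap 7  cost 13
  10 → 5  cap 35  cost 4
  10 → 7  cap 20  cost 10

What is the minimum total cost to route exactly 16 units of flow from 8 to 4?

shortest-cost path #1: 8→6→3→4 push 6 @ unit cost 10 (adds 60)
shortest-cost path #2: 8→7→1→10→5→4 push 10 @ unit cost 14 (adds 140)
total cost = 200

Minimum cost for 16 units: 200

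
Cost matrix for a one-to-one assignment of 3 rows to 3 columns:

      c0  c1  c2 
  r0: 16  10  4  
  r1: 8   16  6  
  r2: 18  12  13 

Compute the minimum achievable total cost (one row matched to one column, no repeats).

Minimum assignment cost: 24

optimal assignment: row0→col2 (cost 4), row1→col0 (cost 8), row2→col1 (cost 12)
total = 4 + 8 + 12 = 24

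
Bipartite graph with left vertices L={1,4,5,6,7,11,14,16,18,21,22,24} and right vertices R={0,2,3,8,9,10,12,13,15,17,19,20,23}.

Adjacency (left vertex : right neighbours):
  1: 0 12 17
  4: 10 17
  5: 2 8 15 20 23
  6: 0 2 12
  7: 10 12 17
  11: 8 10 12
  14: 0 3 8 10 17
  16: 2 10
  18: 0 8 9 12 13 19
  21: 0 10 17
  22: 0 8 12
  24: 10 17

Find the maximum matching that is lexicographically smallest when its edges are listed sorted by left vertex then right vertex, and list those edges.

Lex-smallest maximum matching: {(1,0), (4,10), (5,15), (6,2), (7,12), (11,8), (14,3), (18,9), (21,17)}

|M| = 9 (so the lex-smallest maximum matching has 9 edges)
process left vertices in ascending order; for each, take the smallest-labelled available neighbour that still permits 9 edges overall, or leave it unmatched if none does
lex-smallest matching: {1-0, 4-10, 5-15, 6-2, 7-12, 11-8, 14-3, 18-9, 21-17}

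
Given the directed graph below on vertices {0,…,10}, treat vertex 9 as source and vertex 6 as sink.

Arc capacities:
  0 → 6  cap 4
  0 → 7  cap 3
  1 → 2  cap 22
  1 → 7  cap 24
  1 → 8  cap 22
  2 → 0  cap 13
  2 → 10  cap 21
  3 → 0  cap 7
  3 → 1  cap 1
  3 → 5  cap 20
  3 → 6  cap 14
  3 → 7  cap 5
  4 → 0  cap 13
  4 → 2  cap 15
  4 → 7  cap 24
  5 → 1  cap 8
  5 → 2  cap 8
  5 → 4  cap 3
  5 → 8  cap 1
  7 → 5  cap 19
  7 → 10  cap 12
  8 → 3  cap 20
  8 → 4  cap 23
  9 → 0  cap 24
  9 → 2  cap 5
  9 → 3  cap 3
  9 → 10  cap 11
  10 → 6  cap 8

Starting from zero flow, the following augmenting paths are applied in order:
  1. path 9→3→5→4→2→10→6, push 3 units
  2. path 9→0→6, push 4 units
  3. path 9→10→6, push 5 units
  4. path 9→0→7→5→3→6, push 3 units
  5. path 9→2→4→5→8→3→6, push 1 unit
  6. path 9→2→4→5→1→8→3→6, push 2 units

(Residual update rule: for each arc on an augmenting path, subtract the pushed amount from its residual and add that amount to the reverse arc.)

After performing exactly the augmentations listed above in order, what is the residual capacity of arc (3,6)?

Residual capacity of (3,6): 8

after path 1 (9→3→5→4→2→10→6, push 3): res(3,6)=14
after path 2 (9→0→6, push 4): res(3,6)=14
after path 3 (9→10→6, push 5): res(3,6)=14
after path 4 (9→0→7→5→3→6, push 3): res(3,6)=11
after path 5 (9→2→4→5→8→3→6, push 1): res(3,6)=10
after path 6 (9→2→4→5→1→8→3→6, push 2): res(3,6)=8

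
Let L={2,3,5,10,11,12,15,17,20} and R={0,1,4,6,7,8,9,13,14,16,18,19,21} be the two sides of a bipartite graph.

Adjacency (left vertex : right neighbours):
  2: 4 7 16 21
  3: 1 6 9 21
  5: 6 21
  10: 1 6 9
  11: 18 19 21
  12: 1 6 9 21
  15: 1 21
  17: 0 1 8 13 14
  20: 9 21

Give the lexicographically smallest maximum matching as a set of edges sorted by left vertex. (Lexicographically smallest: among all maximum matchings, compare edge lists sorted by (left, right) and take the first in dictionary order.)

|M| = 7 (so the lex-smallest maximum matching has 7 edges)
process left vertices in ascending order; for each, take the smallest-labelled available neighbour that still permits 7 edges overall, or leave it unmatched if none does
lex-smallest matching: {2-4, 3-1, 5-6, 10-9, 11-18, 12-21, 17-0}

Lex-smallest maximum matching: {(2,4), (3,1), (5,6), (10,9), (11,18), (12,21), (17,0)}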